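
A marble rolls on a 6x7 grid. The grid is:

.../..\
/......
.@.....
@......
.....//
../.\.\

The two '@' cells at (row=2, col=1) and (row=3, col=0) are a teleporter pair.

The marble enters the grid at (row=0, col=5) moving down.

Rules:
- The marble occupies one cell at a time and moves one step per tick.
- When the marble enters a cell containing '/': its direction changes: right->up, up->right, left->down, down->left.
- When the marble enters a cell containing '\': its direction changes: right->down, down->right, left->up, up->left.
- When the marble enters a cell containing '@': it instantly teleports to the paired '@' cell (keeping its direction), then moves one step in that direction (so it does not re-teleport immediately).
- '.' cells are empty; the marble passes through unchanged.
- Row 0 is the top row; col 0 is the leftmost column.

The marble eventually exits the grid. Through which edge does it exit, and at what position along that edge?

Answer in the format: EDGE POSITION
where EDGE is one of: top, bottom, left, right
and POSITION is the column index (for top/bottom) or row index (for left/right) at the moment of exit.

Step 1: enter (0,5), '.' pass, move down to (1,5)
Step 2: enter (1,5), '.' pass, move down to (2,5)
Step 3: enter (2,5), '.' pass, move down to (3,5)
Step 4: enter (3,5), '.' pass, move down to (4,5)
Step 5: enter (4,5), '/' deflects down->left, move left to (4,4)
Step 6: enter (4,4), '.' pass, move left to (4,3)
Step 7: enter (4,3), '.' pass, move left to (4,2)
Step 8: enter (4,2), '.' pass, move left to (4,1)
Step 9: enter (4,1), '.' pass, move left to (4,0)
Step 10: enter (4,0), '.' pass, move left to (4,-1)
Step 11: at (4,-1) — EXIT via left edge, pos 4

Answer: left 4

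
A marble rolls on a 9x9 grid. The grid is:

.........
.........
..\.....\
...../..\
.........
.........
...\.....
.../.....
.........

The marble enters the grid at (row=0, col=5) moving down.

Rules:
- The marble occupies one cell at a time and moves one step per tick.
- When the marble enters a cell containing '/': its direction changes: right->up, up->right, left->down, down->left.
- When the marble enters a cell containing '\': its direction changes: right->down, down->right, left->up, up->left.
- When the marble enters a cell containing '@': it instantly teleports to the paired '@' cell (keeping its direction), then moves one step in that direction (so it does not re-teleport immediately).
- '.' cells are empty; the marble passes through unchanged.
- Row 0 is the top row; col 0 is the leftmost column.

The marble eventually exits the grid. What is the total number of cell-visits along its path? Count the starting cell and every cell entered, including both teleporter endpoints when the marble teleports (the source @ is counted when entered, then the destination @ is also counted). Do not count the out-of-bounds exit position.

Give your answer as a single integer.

Step 1: enter (0,5), '.' pass, move down to (1,5)
Step 2: enter (1,5), '.' pass, move down to (2,5)
Step 3: enter (2,5), '.' pass, move down to (3,5)
Step 4: enter (3,5), '/' deflects down->left, move left to (3,4)
Step 5: enter (3,4), '.' pass, move left to (3,3)
Step 6: enter (3,3), '.' pass, move left to (3,2)
Step 7: enter (3,2), '.' pass, move left to (3,1)
Step 8: enter (3,1), '.' pass, move left to (3,0)
Step 9: enter (3,0), '.' pass, move left to (3,-1)
Step 10: at (3,-1) — EXIT via left edge, pos 3
Path length (cell visits): 9

Answer: 9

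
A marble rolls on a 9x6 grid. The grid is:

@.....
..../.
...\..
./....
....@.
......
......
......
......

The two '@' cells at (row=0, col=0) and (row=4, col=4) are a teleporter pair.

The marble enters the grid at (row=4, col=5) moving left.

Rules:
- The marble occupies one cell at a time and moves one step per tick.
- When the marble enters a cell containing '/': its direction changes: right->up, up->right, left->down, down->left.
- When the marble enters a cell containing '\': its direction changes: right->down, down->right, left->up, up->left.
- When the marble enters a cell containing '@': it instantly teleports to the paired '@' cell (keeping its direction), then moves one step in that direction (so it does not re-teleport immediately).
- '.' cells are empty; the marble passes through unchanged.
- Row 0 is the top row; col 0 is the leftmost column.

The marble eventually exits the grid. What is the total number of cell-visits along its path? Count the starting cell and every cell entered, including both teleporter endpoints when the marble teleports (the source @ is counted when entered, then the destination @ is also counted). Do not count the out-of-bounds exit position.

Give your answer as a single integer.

Step 1: enter (4,5), '.' pass, move left to (4,4)
Step 2: enter (4,4), '@' teleport (4,4)->(0,0), also enter (0,0), move left to (0,-1)
Step 3: at (0,-1) — EXIT via left edge, pos 0
Path length (cell visits): 3

Answer: 3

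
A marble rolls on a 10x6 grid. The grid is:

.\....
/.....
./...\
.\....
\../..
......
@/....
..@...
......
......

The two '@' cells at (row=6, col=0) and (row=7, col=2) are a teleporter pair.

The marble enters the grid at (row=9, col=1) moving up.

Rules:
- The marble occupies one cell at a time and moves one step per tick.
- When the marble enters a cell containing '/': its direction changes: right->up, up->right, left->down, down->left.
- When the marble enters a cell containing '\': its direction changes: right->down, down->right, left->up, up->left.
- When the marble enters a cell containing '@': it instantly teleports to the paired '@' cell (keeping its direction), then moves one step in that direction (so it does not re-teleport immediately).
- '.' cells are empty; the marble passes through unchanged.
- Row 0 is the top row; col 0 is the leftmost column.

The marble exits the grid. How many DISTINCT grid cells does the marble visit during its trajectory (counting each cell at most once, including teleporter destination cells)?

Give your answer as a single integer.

Answer: 8

Derivation:
Step 1: enter (9,1), '.' pass, move up to (8,1)
Step 2: enter (8,1), '.' pass, move up to (7,1)
Step 3: enter (7,1), '.' pass, move up to (6,1)
Step 4: enter (6,1), '/' deflects up->right, move right to (6,2)
Step 5: enter (6,2), '.' pass, move right to (6,3)
Step 6: enter (6,3), '.' pass, move right to (6,4)
Step 7: enter (6,4), '.' pass, move right to (6,5)
Step 8: enter (6,5), '.' pass, move right to (6,6)
Step 9: at (6,6) — EXIT via right edge, pos 6
Distinct cells visited: 8 (path length 8)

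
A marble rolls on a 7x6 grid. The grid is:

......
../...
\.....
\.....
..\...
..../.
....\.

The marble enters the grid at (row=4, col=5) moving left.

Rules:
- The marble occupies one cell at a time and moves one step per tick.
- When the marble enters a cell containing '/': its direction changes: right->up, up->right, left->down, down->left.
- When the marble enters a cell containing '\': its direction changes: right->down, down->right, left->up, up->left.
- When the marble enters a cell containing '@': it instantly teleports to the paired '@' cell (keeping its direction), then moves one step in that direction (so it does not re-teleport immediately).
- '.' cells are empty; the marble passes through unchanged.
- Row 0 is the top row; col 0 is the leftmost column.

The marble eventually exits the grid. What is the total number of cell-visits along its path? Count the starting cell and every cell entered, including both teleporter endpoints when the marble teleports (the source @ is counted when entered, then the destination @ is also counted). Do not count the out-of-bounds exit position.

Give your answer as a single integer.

Step 1: enter (4,5), '.' pass, move left to (4,4)
Step 2: enter (4,4), '.' pass, move left to (4,3)
Step 3: enter (4,3), '.' pass, move left to (4,2)
Step 4: enter (4,2), '\' deflects left->up, move up to (3,2)
Step 5: enter (3,2), '.' pass, move up to (2,2)
Step 6: enter (2,2), '.' pass, move up to (1,2)
Step 7: enter (1,2), '/' deflects up->right, move right to (1,3)
Step 8: enter (1,3), '.' pass, move right to (1,4)
Step 9: enter (1,4), '.' pass, move right to (1,5)
Step 10: enter (1,5), '.' pass, move right to (1,6)
Step 11: at (1,6) — EXIT via right edge, pos 1
Path length (cell visits): 10

Answer: 10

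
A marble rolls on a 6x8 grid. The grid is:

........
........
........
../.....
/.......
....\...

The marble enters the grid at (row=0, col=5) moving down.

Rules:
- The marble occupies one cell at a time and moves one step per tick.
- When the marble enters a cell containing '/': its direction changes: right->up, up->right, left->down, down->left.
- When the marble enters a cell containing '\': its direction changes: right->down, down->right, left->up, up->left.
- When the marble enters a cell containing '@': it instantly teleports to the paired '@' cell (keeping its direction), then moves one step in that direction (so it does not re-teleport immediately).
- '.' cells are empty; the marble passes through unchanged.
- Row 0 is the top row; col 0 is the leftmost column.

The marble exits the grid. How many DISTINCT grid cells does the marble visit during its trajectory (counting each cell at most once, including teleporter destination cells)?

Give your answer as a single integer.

Answer: 6

Derivation:
Step 1: enter (0,5), '.' pass, move down to (1,5)
Step 2: enter (1,5), '.' pass, move down to (2,5)
Step 3: enter (2,5), '.' pass, move down to (3,5)
Step 4: enter (3,5), '.' pass, move down to (4,5)
Step 5: enter (4,5), '.' pass, move down to (5,5)
Step 6: enter (5,5), '.' pass, move down to (6,5)
Step 7: at (6,5) — EXIT via bottom edge, pos 5
Distinct cells visited: 6 (path length 6)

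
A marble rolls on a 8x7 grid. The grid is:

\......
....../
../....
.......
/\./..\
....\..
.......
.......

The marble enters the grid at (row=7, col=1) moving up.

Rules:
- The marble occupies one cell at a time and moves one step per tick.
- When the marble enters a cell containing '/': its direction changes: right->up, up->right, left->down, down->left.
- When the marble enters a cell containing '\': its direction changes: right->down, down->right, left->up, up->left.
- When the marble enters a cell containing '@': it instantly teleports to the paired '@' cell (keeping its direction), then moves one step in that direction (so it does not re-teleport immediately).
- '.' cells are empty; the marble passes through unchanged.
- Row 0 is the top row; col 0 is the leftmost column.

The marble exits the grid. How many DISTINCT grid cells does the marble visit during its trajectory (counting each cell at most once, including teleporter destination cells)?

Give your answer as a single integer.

Answer: 8

Derivation:
Step 1: enter (7,1), '.' pass, move up to (6,1)
Step 2: enter (6,1), '.' pass, move up to (5,1)
Step 3: enter (5,1), '.' pass, move up to (4,1)
Step 4: enter (4,1), '\' deflects up->left, move left to (4,0)
Step 5: enter (4,0), '/' deflects left->down, move down to (5,0)
Step 6: enter (5,0), '.' pass, move down to (6,0)
Step 7: enter (6,0), '.' pass, move down to (7,0)
Step 8: enter (7,0), '.' pass, move down to (8,0)
Step 9: at (8,0) — EXIT via bottom edge, pos 0
Distinct cells visited: 8 (path length 8)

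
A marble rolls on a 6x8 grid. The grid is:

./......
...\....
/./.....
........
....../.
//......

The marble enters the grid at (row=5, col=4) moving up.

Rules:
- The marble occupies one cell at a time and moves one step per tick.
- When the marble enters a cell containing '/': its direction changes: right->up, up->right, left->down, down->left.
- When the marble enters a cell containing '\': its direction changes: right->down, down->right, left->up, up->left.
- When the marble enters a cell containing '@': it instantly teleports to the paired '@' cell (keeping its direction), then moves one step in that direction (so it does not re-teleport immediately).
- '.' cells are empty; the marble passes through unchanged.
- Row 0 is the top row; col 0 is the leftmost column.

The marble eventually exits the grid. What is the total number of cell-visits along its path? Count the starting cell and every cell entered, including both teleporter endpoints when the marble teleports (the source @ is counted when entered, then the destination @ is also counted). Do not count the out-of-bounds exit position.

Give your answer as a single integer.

Answer: 6

Derivation:
Step 1: enter (5,4), '.' pass, move up to (4,4)
Step 2: enter (4,4), '.' pass, move up to (3,4)
Step 3: enter (3,4), '.' pass, move up to (2,4)
Step 4: enter (2,4), '.' pass, move up to (1,4)
Step 5: enter (1,4), '.' pass, move up to (0,4)
Step 6: enter (0,4), '.' pass, move up to (-1,4)
Step 7: at (-1,4) — EXIT via top edge, pos 4
Path length (cell visits): 6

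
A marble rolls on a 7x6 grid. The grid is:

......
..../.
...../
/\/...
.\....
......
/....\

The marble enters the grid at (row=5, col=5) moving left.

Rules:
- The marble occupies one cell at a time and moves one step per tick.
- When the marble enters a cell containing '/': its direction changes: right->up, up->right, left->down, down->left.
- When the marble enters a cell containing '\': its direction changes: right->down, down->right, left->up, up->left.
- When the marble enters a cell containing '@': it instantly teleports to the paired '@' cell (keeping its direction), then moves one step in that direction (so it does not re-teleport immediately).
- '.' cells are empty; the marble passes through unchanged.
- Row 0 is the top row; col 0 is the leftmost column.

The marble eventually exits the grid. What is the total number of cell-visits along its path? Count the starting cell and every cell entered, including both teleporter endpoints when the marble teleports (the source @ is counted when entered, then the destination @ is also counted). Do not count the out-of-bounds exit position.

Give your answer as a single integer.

Step 1: enter (5,5), '.' pass, move left to (5,4)
Step 2: enter (5,4), '.' pass, move left to (5,3)
Step 3: enter (5,3), '.' pass, move left to (5,2)
Step 4: enter (5,2), '.' pass, move left to (5,1)
Step 5: enter (5,1), '.' pass, move left to (5,0)
Step 6: enter (5,0), '.' pass, move left to (5,-1)
Step 7: at (5,-1) — EXIT via left edge, pos 5
Path length (cell visits): 6

Answer: 6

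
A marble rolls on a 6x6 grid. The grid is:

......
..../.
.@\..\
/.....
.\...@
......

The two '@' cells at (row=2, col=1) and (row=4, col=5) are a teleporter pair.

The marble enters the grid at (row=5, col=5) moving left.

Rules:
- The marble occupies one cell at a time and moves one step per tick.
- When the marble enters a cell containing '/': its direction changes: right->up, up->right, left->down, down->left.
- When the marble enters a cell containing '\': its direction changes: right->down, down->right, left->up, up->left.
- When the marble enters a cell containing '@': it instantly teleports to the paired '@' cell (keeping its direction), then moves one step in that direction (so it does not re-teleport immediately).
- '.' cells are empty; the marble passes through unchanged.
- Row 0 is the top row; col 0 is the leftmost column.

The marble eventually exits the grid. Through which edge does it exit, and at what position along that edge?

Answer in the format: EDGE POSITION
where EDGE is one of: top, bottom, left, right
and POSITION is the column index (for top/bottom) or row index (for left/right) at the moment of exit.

Step 1: enter (5,5), '.' pass, move left to (5,4)
Step 2: enter (5,4), '.' pass, move left to (5,3)
Step 3: enter (5,3), '.' pass, move left to (5,2)
Step 4: enter (5,2), '.' pass, move left to (5,1)
Step 5: enter (5,1), '.' pass, move left to (5,0)
Step 6: enter (5,0), '.' pass, move left to (5,-1)
Step 7: at (5,-1) — EXIT via left edge, pos 5

Answer: left 5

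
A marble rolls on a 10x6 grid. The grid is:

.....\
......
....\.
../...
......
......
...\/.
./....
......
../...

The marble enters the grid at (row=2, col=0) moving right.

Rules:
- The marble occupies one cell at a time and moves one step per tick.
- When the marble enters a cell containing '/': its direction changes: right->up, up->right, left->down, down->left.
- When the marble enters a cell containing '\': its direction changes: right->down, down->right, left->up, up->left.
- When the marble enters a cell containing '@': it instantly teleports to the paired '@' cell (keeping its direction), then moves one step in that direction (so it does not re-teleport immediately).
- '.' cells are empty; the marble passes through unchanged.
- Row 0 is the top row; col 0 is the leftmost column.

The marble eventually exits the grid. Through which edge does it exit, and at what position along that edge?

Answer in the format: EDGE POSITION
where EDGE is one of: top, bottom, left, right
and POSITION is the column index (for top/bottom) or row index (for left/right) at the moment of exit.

Step 1: enter (2,0), '.' pass, move right to (2,1)
Step 2: enter (2,1), '.' pass, move right to (2,2)
Step 3: enter (2,2), '.' pass, move right to (2,3)
Step 4: enter (2,3), '.' pass, move right to (2,4)
Step 5: enter (2,4), '\' deflects right->down, move down to (3,4)
Step 6: enter (3,4), '.' pass, move down to (4,4)
Step 7: enter (4,4), '.' pass, move down to (5,4)
Step 8: enter (5,4), '.' pass, move down to (6,4)
Step 9: enter (6,4), '/' deflects down->left, move left to (6,3)
Step 10: enter (6,3), '\' deflects left->up, move up to (5,3)
Step 11: enter (5,3), '.' pass, move up to (4,3)
Step 12: enter (4,3), '.' pass, move up to (3,3)
Step 13: enter (3,3), '.' pass, move up to (2,3)
Step 14: enter (2,3), '.' pass, move up to (1,3)
Step 15: enter (1,3), '.' pass, move up to (0,3)
Step 16: enter (0,3), '.' pass, move up to (-1,3)
Step 17: at (-1,3) — EXIT via top edge, pos 3

Answer: top 3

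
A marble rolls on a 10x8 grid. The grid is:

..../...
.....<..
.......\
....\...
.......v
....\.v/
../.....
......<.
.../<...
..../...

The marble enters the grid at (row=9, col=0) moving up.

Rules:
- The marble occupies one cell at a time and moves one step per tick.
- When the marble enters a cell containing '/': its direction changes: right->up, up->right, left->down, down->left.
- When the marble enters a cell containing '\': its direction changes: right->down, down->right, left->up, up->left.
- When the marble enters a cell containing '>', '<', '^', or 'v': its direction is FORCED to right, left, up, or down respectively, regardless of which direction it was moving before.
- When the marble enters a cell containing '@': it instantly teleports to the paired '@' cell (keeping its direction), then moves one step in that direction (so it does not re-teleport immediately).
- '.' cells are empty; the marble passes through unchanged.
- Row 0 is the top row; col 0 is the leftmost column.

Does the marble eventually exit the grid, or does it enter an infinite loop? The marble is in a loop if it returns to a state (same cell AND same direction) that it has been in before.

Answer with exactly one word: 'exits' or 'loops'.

Answer: exits

Derivation:
Step 1: enter (9,0), '.' pass, move up to (8,0)
Step 2: enter (8,0), '.' pass, move up to (7,0)
Step 3: enter (7,0), '.' pass, move up to (6,0)
Step 4: enter (6,0), '.' pass, move up to (5,0)
Step 5: enter (5,0), '.' pass, move up to (4,0)
Step 6: enter (4,0), '.' pass, move up to (3,0)
Step 7: enter (3,0), '.' pass, move up to (2,0)
Step 8: enter (2,0), '.' pass, move up to (1,0)
Step 9: enter (1,0), '.' pass, move up to (0,0)
Step 10: enter (0,0), '.' pass, move up to (-1,0)
Step 11: at (-1,0) — EXIT via top edge, pos 0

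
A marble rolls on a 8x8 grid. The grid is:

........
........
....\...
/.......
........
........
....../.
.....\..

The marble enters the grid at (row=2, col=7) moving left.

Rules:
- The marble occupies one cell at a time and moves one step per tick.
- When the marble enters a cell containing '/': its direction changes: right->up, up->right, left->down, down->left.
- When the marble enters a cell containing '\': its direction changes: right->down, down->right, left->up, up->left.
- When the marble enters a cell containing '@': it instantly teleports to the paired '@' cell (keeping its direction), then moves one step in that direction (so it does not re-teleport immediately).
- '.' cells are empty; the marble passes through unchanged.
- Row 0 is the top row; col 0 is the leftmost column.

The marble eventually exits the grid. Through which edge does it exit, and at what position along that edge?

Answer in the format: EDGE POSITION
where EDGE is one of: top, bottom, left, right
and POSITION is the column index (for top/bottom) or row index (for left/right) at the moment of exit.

Step 1: enter (2,7), '.' pass, move left to (2,6)
Step 2: enter (2,6), '.' pass, move left to (2,5)
Step 3: enter (2,5), '.' pass, move left to (2,4)
Step 4: enter (2,4), '\' deflects left->up, move up to (1,4)
Step 5: enter (1,4), '.' pass, move up to (0,4)
Step 6: enter (0,4), '.' pass, move up to (-1,4)
Step 7: at (-1,4) — EXIT via top edge, pos 4

Answer: top 4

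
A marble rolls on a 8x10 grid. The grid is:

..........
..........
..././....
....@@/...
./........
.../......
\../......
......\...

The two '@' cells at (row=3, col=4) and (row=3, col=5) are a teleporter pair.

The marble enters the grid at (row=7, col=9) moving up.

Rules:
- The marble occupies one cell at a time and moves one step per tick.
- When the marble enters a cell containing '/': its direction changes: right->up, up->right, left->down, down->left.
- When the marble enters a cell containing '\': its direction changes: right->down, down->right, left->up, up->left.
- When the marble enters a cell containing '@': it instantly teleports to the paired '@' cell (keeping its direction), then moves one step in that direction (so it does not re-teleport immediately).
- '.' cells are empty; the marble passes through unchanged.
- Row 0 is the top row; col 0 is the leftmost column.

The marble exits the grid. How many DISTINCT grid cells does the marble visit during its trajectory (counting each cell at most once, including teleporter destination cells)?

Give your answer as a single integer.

Step 1: enter (7,9), '.' pass, move up to (6,9)
Step 2: enter (6,9), '.' pass, move up to (5,9)
Step 3: enter (5,9), '.' pass, move up to (4,9)
Step 4: enter (4,9), '.' pass, move up to (3,9)
Step 5: enter (3,9), '.' pass, move up to (2,9)
Step 6: enter (2,9), '.' pass, move up to (1,9)
Step 7: enter (1,9), '.' pass, move up to (0,9)
Step 8: enter (0,9), '.' pass, move up to (-1,9)
Step 9: at (-1,9) — EXIT via top edge, pos 9
Distinct cells visited: 8 (path length 8)

Answer: 8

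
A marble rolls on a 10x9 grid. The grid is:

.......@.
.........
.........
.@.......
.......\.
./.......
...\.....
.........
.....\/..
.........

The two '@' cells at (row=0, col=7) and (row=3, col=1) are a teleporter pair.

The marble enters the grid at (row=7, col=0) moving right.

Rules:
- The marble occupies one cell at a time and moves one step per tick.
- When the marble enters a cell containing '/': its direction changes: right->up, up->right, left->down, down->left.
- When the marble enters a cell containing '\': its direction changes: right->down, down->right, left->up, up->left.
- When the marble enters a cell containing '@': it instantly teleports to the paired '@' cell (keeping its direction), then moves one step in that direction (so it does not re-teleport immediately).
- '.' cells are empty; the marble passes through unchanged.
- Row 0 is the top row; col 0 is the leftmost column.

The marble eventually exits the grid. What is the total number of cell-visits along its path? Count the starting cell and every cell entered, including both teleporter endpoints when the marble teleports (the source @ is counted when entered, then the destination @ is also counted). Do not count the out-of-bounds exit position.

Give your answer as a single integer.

Step 1: enter (7,0), '.' pass, move right to (7,1)
Step 2: enter (7,1), '.' pass, move right to (7,2)
Step 3: enter (7,2), '.' pass, move right to (7,3)
Step 4: enter (7,3), '.' pass, move right to (7,4)
Step 5: enter (7,4), '.' pass, move right to (7,5)
Step 6: enter (7,5), '.' pass, move right to (7,6)
Step 7: enter (7,6), '.' pass, move right to (7,7)
Step 8: enter (7,7), '.' pass, move right to (7,8)
Step 9: enter (7,8), '.' pass, move right to (7,9)
Step 10: at (7,9) — EXIT via right edge, pos 7
Path length (cell visits): 9

Answer: 9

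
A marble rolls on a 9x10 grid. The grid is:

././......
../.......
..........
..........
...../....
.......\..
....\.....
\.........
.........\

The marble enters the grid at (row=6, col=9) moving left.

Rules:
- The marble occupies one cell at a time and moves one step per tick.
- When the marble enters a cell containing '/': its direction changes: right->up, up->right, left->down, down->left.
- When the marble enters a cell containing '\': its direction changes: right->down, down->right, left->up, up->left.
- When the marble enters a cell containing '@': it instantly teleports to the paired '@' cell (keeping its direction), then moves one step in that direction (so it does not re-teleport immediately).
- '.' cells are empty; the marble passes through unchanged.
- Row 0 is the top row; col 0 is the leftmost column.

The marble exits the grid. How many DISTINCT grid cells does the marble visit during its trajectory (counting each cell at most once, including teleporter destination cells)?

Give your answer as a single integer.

Answer: 12

Derivation:
Step 1: enter (6,9), '.' pass, move left to (6,8)
Step 2: enter (6,8), '.' pass, move left to (6,7)
Step 3: enter (6,7), '.' pass, move left to (6,6)
Step 4: enter (6,6), '.' pass, move left to (6,5)
Step 5: enter (6,5), '.' pass, move left to (6,4)
Step 6: enter (6,4), '\' deflects left->up, move up to (5,4)
Step 7: enter (5,4), '.' pass, move up to (4,4)
Step 8: enter (4,4), '.' pass, move up to (3,4)
Step 9: enter (3,4), '.' pass, move up to (2,4)
Step 10: enter (2,4), '.' pass, move up to (1,4)
Step 11: enter (1,4), '.' pass, move up to (0,4)
Step 12: enter (0,4), '.' pass, move up to (-1,4)
Step 13: at (-1,4) — EXIT via top edge, pos 4
Distinct cells visited: 12 (path length 12)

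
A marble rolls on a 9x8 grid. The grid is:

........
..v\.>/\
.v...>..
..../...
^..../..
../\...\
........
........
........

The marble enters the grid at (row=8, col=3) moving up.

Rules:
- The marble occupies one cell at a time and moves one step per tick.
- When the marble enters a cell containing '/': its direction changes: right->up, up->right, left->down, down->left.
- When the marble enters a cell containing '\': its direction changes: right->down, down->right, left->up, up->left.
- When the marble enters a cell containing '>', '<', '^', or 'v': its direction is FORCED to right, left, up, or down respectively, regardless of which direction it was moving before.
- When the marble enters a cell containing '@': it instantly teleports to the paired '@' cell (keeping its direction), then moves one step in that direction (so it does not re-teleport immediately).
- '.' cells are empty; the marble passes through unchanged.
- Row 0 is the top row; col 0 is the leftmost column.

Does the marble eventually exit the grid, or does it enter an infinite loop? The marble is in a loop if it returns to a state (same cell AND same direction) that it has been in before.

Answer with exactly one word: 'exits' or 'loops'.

Step 1: enter (8,3), '.' pass, move up to (7,3)
Step 2: enter (7,3), '.' pass, move up to (6,3)
Step 3: enter (6,3), '.' pass, move up to (5,3)
Step 4: enter (5,3), '\' deflects up->left, move left to (5,2)
Step 5: enter (5,2), '/' deflects left->down, move down to (6,2)
Step 6: enter (6,2), '.' pass, move down to (7,2)
Step 7: enter (7,2), '.' pass, move down to (8,2)
Step 8: enter (8,2), '.' pass, move down to (9,2)
Step 9: at (9,2) — EXIT via bottom edge, pos 2

Answer: exits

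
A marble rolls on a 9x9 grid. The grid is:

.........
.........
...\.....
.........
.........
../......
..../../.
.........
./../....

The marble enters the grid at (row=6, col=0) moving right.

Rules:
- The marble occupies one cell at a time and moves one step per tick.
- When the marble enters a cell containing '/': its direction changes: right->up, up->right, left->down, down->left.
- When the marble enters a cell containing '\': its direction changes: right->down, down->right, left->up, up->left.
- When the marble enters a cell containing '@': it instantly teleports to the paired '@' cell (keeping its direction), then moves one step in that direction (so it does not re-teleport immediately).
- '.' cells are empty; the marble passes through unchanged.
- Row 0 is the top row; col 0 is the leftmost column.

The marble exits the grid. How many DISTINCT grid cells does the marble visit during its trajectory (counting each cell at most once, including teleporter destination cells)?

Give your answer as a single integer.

Answer: 11

Derivation:
Step 1: enter (6,0), '.' pass, move right to (6,1)
Step 2: enter (6,1), '.' pass, move right to (6,2)
Step 3: enter (6,2), '.' pass, move right to (6,3)
Step 4: enter (6,3), '.' pass, move right to (6,4)
Step 5: enter (6,4), '/' deflects right->up, move up to (5,4)
Step 6: enter (5,4), '.' pass, move up to (4,4)
Step 7: enter (4,4), '.' pass, move up to (3,4)
Step 8: enter (3,4), '.' pass, move up to (2,4)
Step 9: enter (2,4), '.' pass, move up to (1,4)
Step 10: enter (1,4), '.' pass, move up to (0,4)
Step 11: enter (0,4), '.' pass, move up to (-1,4)
Step 12: at (-1,4) — EXIT via top edge, pos 4
Distinct cells visited: 11 (path length 11)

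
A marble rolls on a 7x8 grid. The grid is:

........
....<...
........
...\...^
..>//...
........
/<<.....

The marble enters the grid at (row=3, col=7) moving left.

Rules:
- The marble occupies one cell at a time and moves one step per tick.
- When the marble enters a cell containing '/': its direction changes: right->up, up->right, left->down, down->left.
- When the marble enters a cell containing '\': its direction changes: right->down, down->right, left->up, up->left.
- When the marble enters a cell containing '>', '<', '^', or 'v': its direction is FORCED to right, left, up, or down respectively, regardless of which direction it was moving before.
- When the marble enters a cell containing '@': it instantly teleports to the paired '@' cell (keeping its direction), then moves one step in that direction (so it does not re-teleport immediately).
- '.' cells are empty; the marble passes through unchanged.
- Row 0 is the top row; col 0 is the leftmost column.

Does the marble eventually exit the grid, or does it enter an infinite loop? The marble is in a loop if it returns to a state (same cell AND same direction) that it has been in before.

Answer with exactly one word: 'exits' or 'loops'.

Answer: exits

Derivation:
Step 1: enter (3,7), '^' forces left->up, move up to (2,7)
Step 2: enter (2,7), '.' pass, move up to (1,7)
Step 3: enter (1,7), '.' pass, move up to (0,7)
Step 4: enter (0,7), '.' pass, move up to (-1,7)
Step 5: at (-1,7) — EXIT via top edge, pos 7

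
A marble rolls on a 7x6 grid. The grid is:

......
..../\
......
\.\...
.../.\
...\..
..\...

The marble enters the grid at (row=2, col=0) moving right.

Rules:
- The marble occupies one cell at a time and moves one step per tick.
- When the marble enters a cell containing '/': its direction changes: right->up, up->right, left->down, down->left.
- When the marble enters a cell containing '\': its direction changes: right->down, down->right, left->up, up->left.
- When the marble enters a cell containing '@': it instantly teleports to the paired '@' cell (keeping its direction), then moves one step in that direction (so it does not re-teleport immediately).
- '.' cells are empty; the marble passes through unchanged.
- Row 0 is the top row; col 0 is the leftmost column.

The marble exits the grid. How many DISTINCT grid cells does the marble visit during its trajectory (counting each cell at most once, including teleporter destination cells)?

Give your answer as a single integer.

Step 1: enter (2,0), '.' pass, move right to (2,1)
Step 2: enter (2,1), '.' pass, move right to (2,2)
Step 3: enter (2,2), '.' pass, move right to (2,3)
Step 4: enter (2,3), '.' pass, move right to (2,4)
Step 5: enter (2,4), '.' pass, move right to (2,5)
Step 6: enter (2,5), '.' pass, move right to (2,6)
Step 7: at (2,6) — EXIT via right edge, pos 2
Distinct cells visited: 6 (path length 6)

Answer: 6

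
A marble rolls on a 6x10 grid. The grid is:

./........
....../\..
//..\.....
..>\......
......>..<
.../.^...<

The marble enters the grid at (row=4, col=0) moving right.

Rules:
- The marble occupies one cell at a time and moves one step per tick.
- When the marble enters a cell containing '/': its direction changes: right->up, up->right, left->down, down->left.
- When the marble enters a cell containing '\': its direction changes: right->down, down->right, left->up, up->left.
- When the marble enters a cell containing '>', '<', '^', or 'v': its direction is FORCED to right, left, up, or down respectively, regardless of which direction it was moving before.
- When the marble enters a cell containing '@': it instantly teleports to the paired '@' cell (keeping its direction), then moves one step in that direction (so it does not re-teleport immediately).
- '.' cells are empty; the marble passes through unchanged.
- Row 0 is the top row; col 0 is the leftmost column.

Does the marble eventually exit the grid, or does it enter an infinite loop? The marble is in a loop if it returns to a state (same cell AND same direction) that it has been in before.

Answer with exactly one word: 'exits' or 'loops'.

Answer: loops

Derivation:
Step 1: enter (4,0), '.' pass, move right to (4,1)
Step 2: enter (4,1), '.' pass, move right to (4,2)
Step 3: enter (4,2), '.' pass, move right to (4,3)
Step 4: enter (4,3), '.' pass, move right to (4,4)
Step 5: enter (4,4), '.' pass, move right to (4,5)
Step 6: enter (4,5), '.' pass, move right to (4,6)
Step 7: enter (4,6), '>' forces right->right, move right to (4,7)
Step 8: enter (4,7), '.' pass, move right to (4,8)
Step 9: enter (4,8), '.' pass, move right to (4,9)
Step 10: enter (4,9), '<' forces right->left, move left to (4,8)
Step 11: enter (4,8), '.' pass, move left to (4,7)
Step 12: enter (4,7), '.' pass, move left to (4,6)
Step 13: enter (4,6), '>' forces left->right, move right to (4,7)
Step 14: at (4,7) dir=right — LOOP DETECTED (seen before)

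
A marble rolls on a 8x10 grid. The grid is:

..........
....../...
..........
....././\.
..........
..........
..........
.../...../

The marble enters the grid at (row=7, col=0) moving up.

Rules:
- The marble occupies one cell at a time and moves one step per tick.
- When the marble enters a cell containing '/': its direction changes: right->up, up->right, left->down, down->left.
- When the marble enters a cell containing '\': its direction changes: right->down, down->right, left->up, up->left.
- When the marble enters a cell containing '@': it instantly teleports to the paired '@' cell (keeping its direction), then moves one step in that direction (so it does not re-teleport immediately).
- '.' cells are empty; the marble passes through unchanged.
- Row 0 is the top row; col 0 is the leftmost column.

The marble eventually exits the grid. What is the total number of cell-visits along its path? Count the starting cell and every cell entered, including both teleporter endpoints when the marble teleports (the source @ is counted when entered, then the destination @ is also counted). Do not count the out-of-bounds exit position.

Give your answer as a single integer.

Answer: 8

Derivation:
Step 1: enter (7,0), '.' pass, move up to (6,0)
Step 2: enter (6,0), '.' pass, move up to (5,0)
Step 3: enter (5,0), '.' pass, move up to (4,0)
Step 4: enter (4,0), '.' pass, move up to (3,0)
Step 5: enter (3,0), '.' pass, move up to (2,0)
Step 6: enter (2,0), '.' pass, move up to (1,0)
Step 7: enter (1,0), '.' pass, move up to (0,0)
Step 8: enter (0,0), '.' pass, move up to (-1,0)
Step 9: at (-1,0) — EXIT via top edge, pos 0
Path length (cell visits): 8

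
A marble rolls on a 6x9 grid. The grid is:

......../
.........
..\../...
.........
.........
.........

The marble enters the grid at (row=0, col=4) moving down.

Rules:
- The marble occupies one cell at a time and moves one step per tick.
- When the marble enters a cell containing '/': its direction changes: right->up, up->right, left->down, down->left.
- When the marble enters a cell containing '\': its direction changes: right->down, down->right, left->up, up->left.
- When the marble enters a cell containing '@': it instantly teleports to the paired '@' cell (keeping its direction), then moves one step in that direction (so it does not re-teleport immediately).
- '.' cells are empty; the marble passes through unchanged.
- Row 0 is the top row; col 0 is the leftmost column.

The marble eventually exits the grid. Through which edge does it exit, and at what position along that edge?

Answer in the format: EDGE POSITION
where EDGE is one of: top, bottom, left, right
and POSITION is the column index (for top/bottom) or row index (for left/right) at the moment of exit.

Step 1: enter (0,4), '.' pass, move down to (1,4)
Step 2: enter (1,4), '.' pass, move down to (2,4)
Step 3: enter (2,4), '.' pass, move down to (3,4)
Step 4: enter (3,4), '.' pass, move down to (4,4)
Step 5: enter (4,4), '.' pass, move down to (5,4)
Step 6: enter (5,4), '.' pass, move down to (6,4)
Step 7: at (6,4) — EXIT via bottom edge, pos 4

Answer: bottom 4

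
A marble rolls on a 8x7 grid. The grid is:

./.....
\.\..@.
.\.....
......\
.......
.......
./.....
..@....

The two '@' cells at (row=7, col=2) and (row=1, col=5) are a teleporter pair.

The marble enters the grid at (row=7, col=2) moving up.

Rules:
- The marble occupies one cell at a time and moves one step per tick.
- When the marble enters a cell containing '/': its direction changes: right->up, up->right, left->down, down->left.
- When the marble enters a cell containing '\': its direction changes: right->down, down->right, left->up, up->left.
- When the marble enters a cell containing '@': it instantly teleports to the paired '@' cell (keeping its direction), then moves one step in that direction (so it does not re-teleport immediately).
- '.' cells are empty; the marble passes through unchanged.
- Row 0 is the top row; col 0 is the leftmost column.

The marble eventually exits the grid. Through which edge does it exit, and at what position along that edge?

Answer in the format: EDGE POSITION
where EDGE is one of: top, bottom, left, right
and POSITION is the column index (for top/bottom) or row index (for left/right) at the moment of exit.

Answer: top 5

Derivation:
Step 1: enter (7,2), '@' teleport (7,2)->(1,5), also enter (1,5), move up to (0,5)
Step 2: enter (0,5), '.' pass, move up to (-1,5)
Step 3: at (-1,5) — EXIT via top edge, pos 5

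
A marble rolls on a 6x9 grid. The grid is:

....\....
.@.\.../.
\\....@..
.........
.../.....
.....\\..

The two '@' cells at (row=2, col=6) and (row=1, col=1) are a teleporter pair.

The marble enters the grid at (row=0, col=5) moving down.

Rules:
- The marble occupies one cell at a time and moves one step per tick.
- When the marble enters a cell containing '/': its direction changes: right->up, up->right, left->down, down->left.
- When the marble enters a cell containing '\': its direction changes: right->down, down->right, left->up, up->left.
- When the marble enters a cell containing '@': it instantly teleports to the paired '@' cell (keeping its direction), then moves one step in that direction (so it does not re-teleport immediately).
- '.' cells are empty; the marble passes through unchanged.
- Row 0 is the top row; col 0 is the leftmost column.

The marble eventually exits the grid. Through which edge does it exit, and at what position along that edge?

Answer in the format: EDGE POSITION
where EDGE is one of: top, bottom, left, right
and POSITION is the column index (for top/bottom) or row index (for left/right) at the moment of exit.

Step 1: enter (0,5), '.' pass, move down to (1,5)
Step 2: enter (1,5), '.' pass, move down to (2,5)
Step 3: enter (2,5), '.' pass, move down to (3,5)
Step 4: enter (3,5), '.' pass, move down to (4,5)
Step 5: enter (4,5), '.' pass, move down to (5,5)
Step 6: enter (5,5), '\' deflects down->right, move right to (5,6)
Step 7: enter (5,6), '\' deflects right->down, move down to (6,6)
Step 8: at (6,6) — EXIT via bottom edge, pos 6

Answer: bottom 6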